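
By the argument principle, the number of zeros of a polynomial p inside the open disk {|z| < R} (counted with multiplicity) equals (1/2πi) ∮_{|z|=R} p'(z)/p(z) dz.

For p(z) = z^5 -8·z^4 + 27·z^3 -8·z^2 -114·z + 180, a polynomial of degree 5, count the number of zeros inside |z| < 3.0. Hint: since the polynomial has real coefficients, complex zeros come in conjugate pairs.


The zeros of p are: -2, (3 + 3i), (3 - 3i), (2 + 1i), (2 - 1i).
Their magnitudes are: 2, 4.243, 4.243, 2.236, 2.236.
Zeros with |z| < R = 3.0: -2, (2 + 1i), (2 - 1i).
Count = 3.
By the argument principle, (1/2πi) ∮_{|z|=R} p'(z)/p(z) dz equals exactly this count.

Number of zeros inside |z| < 3.0: 3.


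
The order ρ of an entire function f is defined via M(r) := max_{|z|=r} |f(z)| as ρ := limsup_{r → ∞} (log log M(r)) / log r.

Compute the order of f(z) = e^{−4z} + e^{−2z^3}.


Each summand is entire of order 1 and 3 respectively (as in the single-exponential case). The order of a sum is at most the max of the orders, so ρ ≤ 3. For the lower bound: on |z|=r choose arg z so that -2z^3 is real positive; then |e^{-2z^3}| = e^{2r^3} while |e^{-4z}| ≤ e^{4r^1} = o(e^{2r^3}). So |f| ≥ e^{2r^3}(1 − o(1)) and ρ ≥ 3. Hence ρ = max(1, 3) = 3.
Therefore ρ = 3.

Order ρ = 3.


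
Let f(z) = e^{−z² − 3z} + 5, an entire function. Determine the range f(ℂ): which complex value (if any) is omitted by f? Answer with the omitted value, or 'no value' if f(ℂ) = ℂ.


Little Picard bounds the complement of f(ℂ) to at most one point.
The exponent g(z) = −z² − 3z is a nonconstant polynomial, hence surjective onto ℂ. So e^{g(z)} takes every value in {e^w : w ∈ ℂ} = ℂ ∖ {0}. Adding 5 shifts the range to ℂ ∖ {5}. f omits exactly 5.

Omitted value: 5.


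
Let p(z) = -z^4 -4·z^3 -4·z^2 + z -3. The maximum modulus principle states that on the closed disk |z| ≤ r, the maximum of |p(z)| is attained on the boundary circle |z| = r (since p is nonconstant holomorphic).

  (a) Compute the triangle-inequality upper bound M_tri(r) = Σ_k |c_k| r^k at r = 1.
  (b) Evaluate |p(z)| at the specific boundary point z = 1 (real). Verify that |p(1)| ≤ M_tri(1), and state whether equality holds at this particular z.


Coefficients: c_0 = -3, c_1 = 1, c_2 = -4, c_3 = -4, c_4 = -1. Radius r = 1.
Part (a). Triangle bound: M_tri(r) = Σ_k |c_k| r^k
  = |-3|·1^0 + |1|·1^1 + |-4|·1^2 + |-4|·1^3 + |-1|·1^4
  = 3 + 1 + 4 + 4 + 1 = 13.
This bounds M(r) := max_{|z|=r} |p(z)| from above; equality holds iff all terms c_k z^k can be made to align in phase at a single z on |z|=r.
Part (b). At z = 1 (real, on the circle |z| = r):
  p(1) = (-3)·1^0 + (1)·1^1 + (-4)·1^2 + (-4)·1^3 + (-1)·1^4 = -11.
  |p(1)| = 11.
Check: |p(1)| = 11 ≤ 13 = M_tri(1). ✓ Equality does not hold at z = 1 (the coefficients have mixed signs, so the terms do not all align in phase there).

M_tri(1) = 13; |p(1)| = 11; equality at z=1: no.


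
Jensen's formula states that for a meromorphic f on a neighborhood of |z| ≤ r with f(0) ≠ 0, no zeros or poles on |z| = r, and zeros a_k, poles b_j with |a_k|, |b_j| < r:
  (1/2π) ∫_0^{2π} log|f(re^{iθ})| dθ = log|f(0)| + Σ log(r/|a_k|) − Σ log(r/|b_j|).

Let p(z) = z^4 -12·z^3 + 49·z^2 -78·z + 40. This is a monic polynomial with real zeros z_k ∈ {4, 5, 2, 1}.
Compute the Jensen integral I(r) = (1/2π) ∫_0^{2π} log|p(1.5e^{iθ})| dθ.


Zeros: 1, 2, 4, 5; r = 1.5.
Inside |z| < r: 1. Outside (|z| ≥ r): 2, 4, 5.
p(0) = 40, so log|p(0)| = log(40) = 3.6889.
Apply Jensen: I(r) = log|p(0)| + Σ_k log(r/|z_k|), summed over zeros inside |z| < r.
  log(r/|z_k|) for z_k = 1: log(1.5/1) = 0.4055
  Outside zeros (2, 4, 5) contribute nothing to the Jensen sum.
Sum over inside zeros: 0.4055.
I(r) = log|p(0)| + (inside sum) = 3.6889 + 0.4055 = 4.0943.
Note: since some zeros are outside |z| ≤ r, the simplified n·log(r) form does NOT apply — only the inside zeros contribute.

I(r) ≈ 4.0943.


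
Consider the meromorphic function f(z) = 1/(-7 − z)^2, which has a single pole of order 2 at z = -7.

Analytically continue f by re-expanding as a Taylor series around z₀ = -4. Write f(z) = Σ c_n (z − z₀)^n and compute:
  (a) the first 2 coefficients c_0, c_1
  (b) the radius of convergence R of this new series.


Let w = z − z₀, so z = z₀ + w.
Then -7 − z = -7 − (z₀ + w) = (-7 − z₀) − w = -3 − w.
f(z) = 1/(-3 − w)^2 = (1/(-3)^2) · (1 − w/(-3))^{−2}.
By the binomial series (1−u)^{−2} = Σ_{n≥0} C(n+1, 1) u^n for |u|<1, with u = w/(-3):
  c_n = C(n+1, 1) / (-3)^(n+2).
  c_0 = 1/(-3)^2 = 1/9.
  c_1 = 2/(-3)^3 = -2/27.
The series is valid for |w/d| < 1, i.e. |z − z₀| < |d|.
Radius of convergence: R = |-7 − z₀| = |-3| = 3 (distance from z₀ to the singularity z = -7).

c_0 = 1/9, c_1 = -2/27; R = 3.


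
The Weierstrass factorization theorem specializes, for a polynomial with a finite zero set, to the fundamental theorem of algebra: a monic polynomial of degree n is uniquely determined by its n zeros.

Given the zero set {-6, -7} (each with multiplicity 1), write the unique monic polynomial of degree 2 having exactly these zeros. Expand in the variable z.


The polynomial is p(z) = ∏_{α ∈ S} (z − α), where S = {-6, -7}.
Expanding the product yields: p(z) = z^2 + 13·z + 42.
The resulting polynomial has degree 2 and real coefficients as required.

p(z) = z^2 + 13·z + 42.


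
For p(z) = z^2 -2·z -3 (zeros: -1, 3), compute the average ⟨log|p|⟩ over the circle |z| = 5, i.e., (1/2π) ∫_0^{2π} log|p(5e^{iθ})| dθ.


Zeros: -1, 3; r = 5.
Inside |z| < r: -1, 3. Outside (|z| ≥ r): ∅.
p(0) = -3, so log|p(0)| = log(3) = 1.0986.
Apply Jensen: I(r) = log|p(0)| + Σ_k log(r/|z_k|), summed over zeros inside |z| < r.
  log(r/|z_k|) for z_k = -1: log(5/1) = 1.6094
  log(r/|z_k|) for z_k = 3: log(5/3) = 0.5108
Sum over inside zeros: 2.1203.
I(r) = log|p(0)| + (inside sum) = 1.0986 + 2.1203 = 3.2189.
Closed form (all zeros inside, monic): I(r) = n·log(r) = 2·log(5) = 3.2189. ✓

I(r) ≈ 3.2189.


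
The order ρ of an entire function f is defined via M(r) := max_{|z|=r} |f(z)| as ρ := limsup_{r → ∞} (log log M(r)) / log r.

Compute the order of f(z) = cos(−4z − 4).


cos(w) is a linear combination of e^{iw} and e^{−iw} (or e^w, e^{−w} in the hyperbolic case), so |cos(w)| ≤ e^{|w|}. With w = −4z − 4, |w| ≤ 4|z| + 4 = 4r + 4 on |z| = r, giving M(r) ≤ e^{4r + 4}, so ρ ≤ 1. On a suitable ray (z = it for sin/cos; z = t for sinh/cosh, t real → ∞), |cos(−4z − 4)| grows like e^{4|t|}/2, so ρ ≥ 1. Hence ρ = 1.
Therefore ρ = 1.

Order ρ = 1.


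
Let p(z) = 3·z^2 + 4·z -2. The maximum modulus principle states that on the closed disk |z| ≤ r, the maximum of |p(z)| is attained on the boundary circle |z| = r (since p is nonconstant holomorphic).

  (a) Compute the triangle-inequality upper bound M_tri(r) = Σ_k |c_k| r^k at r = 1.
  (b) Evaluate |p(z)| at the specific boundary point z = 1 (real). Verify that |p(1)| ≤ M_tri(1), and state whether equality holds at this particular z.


Coefficients: c_0 = -2, c_1 = 4, c_2 = 3. Radius r = 1.
Part (a). Triangle bound: M_tri(r) = Σ_k |c_k| r^k
  = |-2|·1^0 + |4|·1^1 + |3|·1^2
  = 2 + 4 + 3 = 9.
This bounds M(r) := max_{|z|=r} |p(z)| from above; equality holds iff all terms c_k z^k can be made to align in phase at a single z on |z|=r.
Part (b). At z = 1 (real, on the circle |z| = r):
  p(1) = (-2)·1^0 + (4)·1^1 + (3)·1^2 = 5.
  |p(1)| = 5.
Check: |p(1)| = 5 ≤ 9 = M_tri(1). ✓ Equality does not hold at z = 1 (the coefficients have mixed signs, so the terms do not all align in phase there).

M_tri(1) = 9; |p(1)| = 5; equality at z=1: no.


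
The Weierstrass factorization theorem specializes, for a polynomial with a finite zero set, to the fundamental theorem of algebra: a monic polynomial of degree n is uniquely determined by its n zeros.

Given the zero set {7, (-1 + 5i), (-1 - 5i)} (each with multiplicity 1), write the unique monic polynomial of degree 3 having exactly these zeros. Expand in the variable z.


The polynomial is p(z) = ∏_{α ∈ S} (z − α), where S = {7, (-1 + 5i), (-1 - 5i)}.
Expanding the product yields: p(z) = z^3 -5·z^2 + 12·z -182.
Note conjugate pairs combine to real quadratics: (z − (-1+5i))(z − (-1−5i)) = z² + 2z + 26.
The resulting polynomial has degree 3 and real coefficients as required.

p(z) = z^3 -5·z^2 + 12·z -182.


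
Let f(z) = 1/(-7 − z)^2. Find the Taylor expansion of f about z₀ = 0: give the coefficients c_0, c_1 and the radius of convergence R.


Let w = z − z₀, so z = z₀ + w.
Then -7 − z = -7 − (z₀ + w) = (-7 − z₀) − w = -7 − w.
f(z) = 1/(-7 − w)^2 = (1/(-7)^2) · (1 − w/(-7))^{−2}.
By the binomial series (1−u)^{−2} = Σ_{n≥0} C(n+1, 1) u^n for |u|<1, with u = w/(-7):
  c_n = C(n+1, 1) / (-7)^(n+2).
  c_0 = 1/(-7)^2 = 1/49.
  c_1 = 2/(-7)^3 = -2/343.
The series is valid for |w/d| < 1, i.e. |z − z₀| < |d|.
Radius of convergence: R = |-7 − z₀| = |-7| = 7 (distance from z₀ to the singularity z = -7).

c_0 = 1/49, c_1 = -2/343; R = 7.


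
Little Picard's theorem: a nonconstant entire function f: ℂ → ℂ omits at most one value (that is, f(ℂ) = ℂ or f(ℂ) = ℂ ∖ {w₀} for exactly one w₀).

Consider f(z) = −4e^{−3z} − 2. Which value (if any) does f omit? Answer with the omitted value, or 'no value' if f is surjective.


Little Picard bounds the complement of f(ℂ) to at most one point.
e^{−3z} is never zero on ℂ, so -4·e^{−3z} takes every value in ℂ ∖ {0}. Adding -2 shifts the range to ℂ ∖ {-2}. Thus f omits exactly the value -2.

Omitted value: -2.


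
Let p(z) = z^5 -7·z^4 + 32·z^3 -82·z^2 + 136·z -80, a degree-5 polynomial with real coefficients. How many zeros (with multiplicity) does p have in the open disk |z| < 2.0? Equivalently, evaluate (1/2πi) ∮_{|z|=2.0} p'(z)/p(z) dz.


The zeros of p are: 1, (2 + 2i), (2 - 2i), (1 + 3i), (1 - 3i).
Their magnitudes are: 1, 2.828, 2.828, 3.162, 3.162.
Zeros with |z| < R = 2.0: 1.
Count = 1.
By the argument principle, (1/2πi) ∮_{|z|=R} p'(z)/p(z) dz equals exactly this count.

Number of zeros inside |z| < 2.0: 1.


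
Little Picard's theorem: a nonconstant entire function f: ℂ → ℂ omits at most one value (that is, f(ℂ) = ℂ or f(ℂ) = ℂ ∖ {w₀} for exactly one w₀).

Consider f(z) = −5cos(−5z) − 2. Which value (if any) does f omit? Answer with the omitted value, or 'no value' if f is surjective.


Little Picard bounds the complement of f(ℂ) to at most one point.
cos is entire and surjective onto ℂ: for every w ∈ ℂ, cos(ζ) = w has a solution ζ ∈ ℂ (e.g., via the complex inverse arccos). With ζ = −5z this gives z = ζ/(-5). Then -5·cos(−5z) takes every value in -5·ℂ = ℂ, and adding -2 is a bijection of ℂ. So f is surjective and omits no value. (Note: only on the real line is cos bounded by [−1, 1].)

Omitted value: no value.


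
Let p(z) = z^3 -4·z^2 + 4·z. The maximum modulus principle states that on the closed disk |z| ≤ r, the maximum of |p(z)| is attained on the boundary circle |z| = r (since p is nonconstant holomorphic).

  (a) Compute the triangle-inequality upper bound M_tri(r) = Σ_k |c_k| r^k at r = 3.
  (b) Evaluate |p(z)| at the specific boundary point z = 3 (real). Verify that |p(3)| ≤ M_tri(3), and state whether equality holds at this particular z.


Coefficients: c_0 = 0, c_1 = 4, c_2 = -4, c_3 = 1. Radius r = 3.
Part (a). Triangle bound: M_tri(r) = Σ_k |c_k| r^k
  = |0|·3^0 + |4|·3^1 + |-4|·3^2 + |1|·3^3
  = 0 + 12 + 36 + 27 = 75.
This bounds M(r) := max_{|z|=r} |p(z)| from above; equality holds iff all terms c_k z^k can be made to align in phase at a single z on |z|=r.
Part (b). At z = 3 (real, on the circle |z| = r):
  p(3) = (0)·3^0 + (4)·3^1 + (-4)·3^2 + (1)·3^3 = 3.
  |p(3)| = 3.
Check: |p(3)| = 3 ≤ 75 = M_tri(3). ✓ Equality does not hold at z = 3 (the coefficients have mixed signs, so the terms do not all align in phase there).

M_tri(3) = 75; |p(3)| = 3; equality at z=3: no.


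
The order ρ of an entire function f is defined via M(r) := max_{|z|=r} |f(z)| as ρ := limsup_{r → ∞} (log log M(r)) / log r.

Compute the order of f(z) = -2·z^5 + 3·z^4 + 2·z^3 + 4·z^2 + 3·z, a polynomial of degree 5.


|f(z)| ≤ Σ|c_k|·r^k = O(r^5) as r → ∞. Polynomial growth is O(e^{r^ε}) for every ε > 0 (since r^5/e^{r^ε} → 0), so ρ ≤ ε for all ε > 0, i.e. ρ = 0. Every nonconstant polynomial has order 0.
Therefore ρ = 0.

Order ρ = 0.


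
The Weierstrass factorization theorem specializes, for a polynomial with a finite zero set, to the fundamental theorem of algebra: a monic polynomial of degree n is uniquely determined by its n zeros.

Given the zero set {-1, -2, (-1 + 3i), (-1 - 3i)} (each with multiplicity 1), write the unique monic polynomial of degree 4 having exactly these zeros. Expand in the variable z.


The polynomial is p(z) = ∏_{α ∈ S} (z − α), where S = {-1, -2, (-1 + 3i), (-1 - 3i)}.
Expanding the product yields: p(z) = z^4 + 5·z^3 + 18·z^2 + 34·z + 20.
Note conjugate pairs combine to real quadratics: (z − (-1+3i))(z − (-1−3i)) = z² + 2z + 10.
The resulting polynomial has degree 4 and real coefficients as required.

p(z) = z^4 + 5·z^3 + 18·z^2 + 34·z + 20.


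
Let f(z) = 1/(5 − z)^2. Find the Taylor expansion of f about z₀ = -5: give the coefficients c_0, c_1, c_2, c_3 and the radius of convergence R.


Let w = z − z₀, so z = z₀ + w.
Then 5 − z = 5 − (z₀ + w) = (5 − z₀) − w = 10 − w.
f(z) = 1/(10 − w)^2 = (1/(10)^2) · (1 − w/(10))^{−2}.
By the binomial series (1−u)^{−2} = Σ_{n≥0} C(n+1, 1) u^n for |u|<1, with u = w/(10):
  c_n = C(n+1, 1) / (10)^(n+2).
  c_0 = 1/(10)^2 = 1/100.
  c_1 = 2/(10)^3 = 1/500.
  c_2 = 3/(10)^4 = 3/10000.
  c_3 = 4/(10)^5 = 1/25000.
The series is valid for |w/d| < 1, i.e. |z − z₀| < |d|.
Radius of convergence: R = |5 − z₀| = |10| = 10 (distance from z₀ to the singularity z = 5).

c_0 = 1/100, c_1 = 1/500, c_2 = 3/10000, c_3 = 1/25000; R = 10.


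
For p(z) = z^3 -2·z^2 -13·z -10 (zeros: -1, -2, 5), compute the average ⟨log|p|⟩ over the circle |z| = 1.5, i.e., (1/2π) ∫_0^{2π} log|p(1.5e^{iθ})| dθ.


Zeros: -2, -1, 5; r = 1.5.
Inside |z| < r: -1. Outside (|z| ≥ r): -2, 5.
p(0) = -10, so log|p(0)| = log(10) = 2.3026.
Apply Jensen: I(r) = log|p(0)| + Σ_k log(r/|z_k|), summed over zeros inside |z| < r.
  log(r/|z_k|) for z_k = -1: log(1.5/1) = 0.4055
  Outside zeros (-2, 5) contribute nothing to the Jensen sum.
Sum over inside zeros: 0.4055.
I(r) = log|p(0)| + (inside sum) = 2.3026 + 0.4055 = 2.7081.
Note: since some zeros are outside |z| ≤ r, the simplified n·log(r) form does NOT apply — only the inside zeros contribute.

I(r) ≈ 2.7081.


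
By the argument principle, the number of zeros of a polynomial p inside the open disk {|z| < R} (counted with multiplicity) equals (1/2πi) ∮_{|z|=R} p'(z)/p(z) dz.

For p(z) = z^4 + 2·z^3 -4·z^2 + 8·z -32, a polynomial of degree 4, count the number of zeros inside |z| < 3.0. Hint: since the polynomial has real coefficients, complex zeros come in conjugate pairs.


The zeros of p are: -4, (0 + 2i), (0 - 2i), 2.
Their magnitudes are: 4, 2, 2, 2.
Zeros with |z| < R = 3.0: (0 + 2i), (0 - 2i), 2.
Count = 3.
By the argument principle, (1/2πi) ∮_{|z|=R} p'(z)/p(z) dz equals exactly this count.

Number of zeros inside |z| < 3.0: 3.


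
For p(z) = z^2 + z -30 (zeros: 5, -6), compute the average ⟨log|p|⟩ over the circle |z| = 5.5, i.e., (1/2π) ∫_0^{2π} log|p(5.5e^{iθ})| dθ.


Zeros: -6, 5; r = 5.5.
Inside |z| < r: 5. Outside (|z| ≥ r): -6.
p(0) = -30, so log|p(0)| = log(30) = 3.4012.
Apply Jensen: I(r) = log|p(0)| + Σ_k log(r/|z_k|), summed over zeros inside |z| < r.
  log(r/|z_k|) for z_k = 5: log(5.5/5) = 0.0953
  Outside zeros (-6) contribute nothing to the Jensen sum.
Sum over inside zeros: 0.0953.
I(r) = log|p(0)| + (inside sum) = 3.4012 + 0.0953 = 3.4965.
Note: since some zeros are outside |z| ≤ r, the simplified n·log(r) form does NOT apply — only the inside zeros contribute.

I(r) ≈ 3.4965.


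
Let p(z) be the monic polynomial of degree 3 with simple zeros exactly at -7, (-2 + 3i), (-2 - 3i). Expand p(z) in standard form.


The polynomial is p(z) = ∏_{α ∈ S} (z − α), where S = {-7, (-2 + 3i), (-2 - 3i)}.
Expanding the product yields: p(z) = z^3 + 11·z^2 + 41·z + 91.
Note conjugate pairs combine to real quadratics: (z − (-2+3i))(z − (-2−3i)) = z² + 4z + 13.
The resulting polynomial has degree 3 and real coefficients as required.

p(z) = z^3 + 11·z^2 + 41·z + 91.


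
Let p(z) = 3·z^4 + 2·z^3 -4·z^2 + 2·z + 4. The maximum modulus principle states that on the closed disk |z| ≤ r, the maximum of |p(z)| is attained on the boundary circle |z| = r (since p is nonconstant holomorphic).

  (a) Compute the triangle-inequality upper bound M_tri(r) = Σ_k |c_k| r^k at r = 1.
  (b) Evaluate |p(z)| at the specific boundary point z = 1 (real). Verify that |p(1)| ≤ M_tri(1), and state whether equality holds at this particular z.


Coefficients: c_0 = 4, c_1 = 2, c_2 = -4, c_3 = 2, c_4 = 3. Radius r = 1.
Part (a). Triangle bound: M_tri(r) = Σ_k |c_k| r^k
  = |4|·1^0 + |2|·1^1 + |-4|·1^2 + |2|·1^3 + |3|·1^4
  = 4 + 2 + 4 + 2 + 3 = 15.
This bounds M(r) := max_{|z|=r} |p(z)| from above; equality holds iff all terms c_k z^k can be made to align in phase at a single z on |z|=r.
Part (b). At z = 1 (real, on the circle |z| = r):
  p(1) = (4)·1^0 + (2)·1^1 + (-4)·1^2 + (2)·1^3 + (3)·1^4 = 7.
  |p(1)| = 7.
Check: |p(1)| = 7 ≤ 15 = M_tri(1). ✓ Equality does not hold at z = 1 (the coefficients have mixed signs, so the terms do not all align in phase there).

M_tri(1) = 15; |p(1)| = 7; equality at z=1: no.


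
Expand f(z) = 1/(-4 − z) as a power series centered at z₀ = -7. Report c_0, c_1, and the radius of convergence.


Let w = z − z₀, so z = z₀ + w.
Then -4 − z = -4 − (z₀ + w) = (-4 − z₀) − w = 3 − w.
f(z) = 1/(3 − w) = (1/(3)) · 1/(1 − w/(3)) = Σ_{n≥0} w^n / (3)^(n+1).
So c_n = 1/(3)^(n+1):
  c_0 = 1/(3)^1 = 1/3.
  c_1 = 1/(3)^2 = 1/9.
The series is valid for |w/d| < 1, i.e. |z − z₀| < |d|.
Radius of convergence: R = |-4 − z₀| = |3| = 3 (distance from z₀ to the singularity z = -4).

c_0 = 1/3, c_1 = 1/9; R = 3.


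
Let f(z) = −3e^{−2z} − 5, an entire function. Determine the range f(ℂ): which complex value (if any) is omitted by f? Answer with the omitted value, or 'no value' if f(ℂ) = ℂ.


Little Picard bounds the complement of f(ℂ) to at most one point.
e^{−2z} is never zero on ℂ, so -3·e^{−2z} takes every value in ℂ ∖ {0}. Adding -5 shifts the range to ℂ ∖ {-5}. Thus f omits exactly the value -5.

Omitted value: -5.


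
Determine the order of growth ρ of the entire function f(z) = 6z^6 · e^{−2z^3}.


M(r) = max_{|z|=r} |6|·|z|^6·|e^{−2z^3}| = 6·r^6 · e^{2r^3} (the factors attain their maxima compatibly on |z|=r). Then log M(r) = log 6 + 6·log r + 2r^3, dominated by the last term, so log log M(r) ~ 3·log r. The polynomial factor 6z^6 contributes only a log r term and does not affect the order. ρ = 3.
Therefore ρ = 3.

Order ρ = 3.


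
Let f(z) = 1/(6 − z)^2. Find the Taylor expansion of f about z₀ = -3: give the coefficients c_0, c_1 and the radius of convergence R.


Let w = z − z₀, so z = z₀ + w.
Then 6 − z = 6 − (z₀ + w) = (6 − z₀) − w = 9 − w.
f(z) = 1/(9 − w)^2 = (1/(9)^2) · (1 − w/(9))^{−2}.
By the binomial series (1−u)^{−2} = Σ_{n≥0} C(n+1, 1) u^n for |u|<1, with u = w/(9):
  c_n = C(n+1, 1) / (9)^(n+2).
  c_0 = 1/(9)^2 = 1/81.
  c_1 = 2/(9)^3 = 2/729.
The series is valid for |w/d| < 1, i.e. |z − z₀| < |d|.
Radius of convergence: R = |6 − z₀| = |9| = 9 (distance from z₀ to the singularity z = 6).

c_0 = 1/81, c_1 = 2/729; R = 9.


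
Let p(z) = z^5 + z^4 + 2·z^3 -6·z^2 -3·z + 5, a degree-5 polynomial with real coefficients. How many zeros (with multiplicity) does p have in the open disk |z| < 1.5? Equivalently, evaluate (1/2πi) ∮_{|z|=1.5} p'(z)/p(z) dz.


The zeros of p are: -1, 1, (-1 + 2i), (-1 - 2i), 1.
Their magnitudes are: 1, 1, 2.236, 2.236, 1.
Zeros with |z| < R = 1.5: -1, 1, 1.
Count = 3.
By the argument principle, (1/2πi) ∮_{|z|=R} p'(z)/p(z) dz equals exactly this count.

Number of zeros inside |z| < 1.5: 3.


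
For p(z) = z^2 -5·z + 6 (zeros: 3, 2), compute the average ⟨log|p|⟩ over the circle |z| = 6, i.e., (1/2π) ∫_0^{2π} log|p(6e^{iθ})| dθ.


Zeros: 2, 3; r = 6.
Inside |z| < r: 2, 3. Outside (|z| ≥ r): ∅.
p(0) = 6, so log|p(0)| = log(6) = 1.7918.
Apply Jensen: I(r) = log|p(0)| + Σ_k log(r/|z_k|), summed over zeros inside |z| < r.
  log(r/|z_k|) for z_k = 3: log(6/3) = 0.6931
  log(r/|z_k|) for z_k = 2: log(6/2) = 1.0986
Sum over inside zeros: 1.7918.
I(r) = log|p(0)| + (inside sum) = 1.7918 + 1.7918 = 3.5835.
Closed form (all zeros inside, monic): I(r) = n·log(r) = 2·log(6) = 3.5835. ✓

I(r) ≈ 3.5835.


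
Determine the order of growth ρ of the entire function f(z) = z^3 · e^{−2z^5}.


M(r) = max_{|z|=r} |1|·|z|^3·|e^{−2z^5}| = 1·r^3 · e^{2r^5} (the factors attain their maxima compatibly on |z|=r). Then log M(r) = log 1 + 3·log r + 2r^5, dominated by the last term, so log log M(r) ~ 5·log r. The polynomial factor 1z^3 contributes only a log r term and does not affect the order. ρ = 5.
Therefore ρ = 5.

Order ρ = 5.


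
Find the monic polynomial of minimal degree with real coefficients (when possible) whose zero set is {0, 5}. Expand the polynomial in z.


The polynomial is p(z) = ∏_{α ∈ S} (z − α), where S = {0, 5}.
Expanding the product yields: p(z) = z^2 -5·z.
The resulting polynomial has degree 2 and real coefficients as required.

p(z) = z^2 -5·z.


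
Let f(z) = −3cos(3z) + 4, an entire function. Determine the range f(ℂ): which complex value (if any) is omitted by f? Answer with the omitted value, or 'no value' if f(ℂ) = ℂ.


Little Picard bounds the complement of f(ℂ) to at most one point.
cos is entire and surjective onto ℂ: for every w ∈ ℂ, cos(ζ) = w has a solution ζ ∈ ℂ (e.g., via the complex inverse arccos). With ζ = 3z this gives z = ζ/(3). Then -3·cos(3z) takes every value in -3·ℂ = ℂ, and adding 4 is a bijection of ℂ. So f is surjective and omits no value. (Note: only on the real line is cos bounded by [−1, 1].)

Omitted value: no value.


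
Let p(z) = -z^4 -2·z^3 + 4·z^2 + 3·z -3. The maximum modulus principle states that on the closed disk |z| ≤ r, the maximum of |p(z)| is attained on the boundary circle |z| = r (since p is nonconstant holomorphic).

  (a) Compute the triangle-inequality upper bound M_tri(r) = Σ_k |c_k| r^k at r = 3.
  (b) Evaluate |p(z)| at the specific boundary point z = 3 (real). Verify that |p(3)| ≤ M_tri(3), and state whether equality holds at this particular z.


Coefficients: c_0 = -3, c_1 = 3, c_2 = 4, c_3 = -2, c_4 = -1. Radius r = 3.
Part (a). Triangle bound: M_tri(r) = Σ_k |c_k| r^k
  = |-3|·3^0 + |3|·3^1 + |4|·3^2 + |-2|·3^3 + |-1|·3^4
  = 3 + 9 + 36 + 54 + 81 = 183.
This bounds M(r) := max_{|z|=r} |p(z)| from above; equality holds iff all terms c_k z^k can be made to align in phase at a single z on |z|=r.
Part (b). At z = 3 (real, on the circle |z| = r):
  p(3) = (-3)·3^0 + (3)·3^1 + (4)·3^2 + (-2)·3^3 + (-1)·3^4 = -93.
  |p(3)| = 93.
Check: |p(3)| = 93 ≤ 183 = M_tri(3). ✓ Equality does not hold at z = 3 (the coefficients have mixed signs, so the terms do not all align in phase there).

M_tri(3) = 183; |p(3)| = 93; equality at z=3: no.


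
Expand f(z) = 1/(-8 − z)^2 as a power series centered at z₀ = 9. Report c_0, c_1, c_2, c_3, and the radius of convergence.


Let w = z − z₀, so z = z₀ + w.
Then -8 − z = -8 − (z₀ + w) = (-8 − z₀) − w = -17 − w.
f(z) = 1/(-17 − w)^2 = (1/(-17)^2) · (1 − w/(-17))^{−2}.
By the binomial series (1−u)^{−2} = Σ_{n≥0} C(n+1, 1) u^n for |u|<1, with u = w/(-17):
  c_n = C(n+1, 1) / (-17)^(n+2).
  c_0 = 1/(-17)^2 = 1/289.
  c_1 = 2/(-17)^3 = -2/4913.
  c_2 = 3/(-17)^4 = 3/83521.
  c_3 = 4/(-17)^5 = -4/1419857.
The series is valid for |w/d| < 1, i.e. |z − z₀| < |d|.
Radius of convergence: R = |-8 − z₀| = |-17| = 17 (distance from z₀ to the singularity z = -8).

c_0 = 1/289, c_1 = -2/4913, c_2 = 3/83521, c_3 = -4/1419857; R = 17.


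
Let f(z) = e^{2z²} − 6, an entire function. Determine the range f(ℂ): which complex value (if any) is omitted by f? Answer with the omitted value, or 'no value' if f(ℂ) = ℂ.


Little Picard bounds the complement of f(ℂ) to at most one point.
The exponent g(z) = 2z² is a nonconstant polynomial, hence surjective onto ℂ. So e^{g(z)} takes every value in {e^w : w ∈ ℂ} = ℂ ∖ {0}. Adding -6 shifts the range to ℂ ∖ {-6}. f omits exactly -6.

Omitted value: -6.


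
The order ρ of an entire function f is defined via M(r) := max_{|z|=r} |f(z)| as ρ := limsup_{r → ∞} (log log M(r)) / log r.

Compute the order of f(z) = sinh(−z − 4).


sinh(w) is a linear combination of e^{iw} and e^{−iw} (or e^w, e^{−w} in the hyperbolic case), so |sinh(w)| ≤ e^{|w|}. With w = −z − 4, |w| ≤ 1|z| + 4 = 1r + 4 on |z| = r, giving M(r) ≤ e^{1r + 4}, so ρ ≤ 1. On a suitable ray (z = it for sin/cos; z = t for sinh/cosh, t real → ∞), |sinh(−z − 4)| grows like e^{1|t|}/2, so ρ ≥ 1. Hence ρ = 1.
Therefore ρ = 1.

Order ρ = 1.


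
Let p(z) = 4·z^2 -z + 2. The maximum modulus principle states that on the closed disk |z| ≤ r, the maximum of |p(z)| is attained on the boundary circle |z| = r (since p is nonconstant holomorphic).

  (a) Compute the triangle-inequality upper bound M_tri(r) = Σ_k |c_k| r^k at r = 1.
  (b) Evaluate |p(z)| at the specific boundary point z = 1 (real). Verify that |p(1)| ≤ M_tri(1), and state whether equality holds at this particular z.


Coefficients: c_0 = 2, c_1 = -1, c_2 = 4. Radius r = 1.
Part (a). Triangle bound: M_tri(r) = Σ_k |c_k| r^k
  = |2|·1^0 + |-1|·1^1 + |4|·1^2
  = 2 + 1 + 4 = 7.
This bounds M(r) := max_{|z|=r} |p(z)| from above; equality holds iff all terms c_k z^k can be made to align in phase at a single z on |z|=r.
Part (b). At z = 1 (real, on the circle |z| = r):
  p(1) = (2)·1^0 + (-1)·1^1 + (4)·1^2 = 5.
  |p(1)| = 5.
Check: |p(1)| = 5 ≤ 7 = M_tri(1). ✓ Equality does not hold at z = 1 (the coefficients have mixed signs, so the terms do not all align in phase there).

M_tri(1) = 7; |p(1)| = 5; equality at z=1: no.


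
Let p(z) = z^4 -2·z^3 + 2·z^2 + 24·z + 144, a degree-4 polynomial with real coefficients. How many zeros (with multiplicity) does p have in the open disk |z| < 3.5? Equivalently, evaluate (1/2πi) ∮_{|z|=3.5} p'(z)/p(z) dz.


The zeros of p are: (-2 + 2i), (-2 - 2i), (3 + 3i), (3 - 3i).
Their magnitudes are: 2.828, 2.828, 4.243, 4.243.
Zeros with |z| < R = 3.5: (-2 + 2i), (-2 - 2i).
Count = 2.
By the argument principle, (1/2πi) ∮_{|z|=R} p'(z)/p(z) dz equals exactly this count.

Number of zeros inside |z| < 3.5: 2.


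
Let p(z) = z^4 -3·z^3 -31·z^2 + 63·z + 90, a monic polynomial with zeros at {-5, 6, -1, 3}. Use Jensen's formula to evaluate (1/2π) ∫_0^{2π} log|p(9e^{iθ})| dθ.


Zeros: -5, -1, 3, 6; r = 9.
Inside |z| < r: -5, -1, 3, 6. Outside (|z| ≥ r): ∅.
p(0) = 90, so log|p(0)| = log(90) = 4.4998.
Apply Jensen: I(r) = log|p(0)| + Σ_k log(r/|z_k|), summed over zeros inside |z| < r.
  log(r/|z_k|) for z_k = -5: log(9/5) = 0.5878
  log(r/|z_k|) for z_k = 6: log(9/6) = 0.4055
  log(r/|z_k|) for z_k = -1: log(9/1) = 2.1972
  log(r/|z_k|) for z_k = 3: log(9/3) = 1.0986
Sum over inside zeros: 4.2891.
I(r) = log|p(0)| + (inside sum) = 4.4998 + 4.2891 = 8.7889.
Closed form (all zeros inside, monic): I(r) = n·log(r) = 4·log(9) = 8.7889. ✓

I(r) ≈ 8.7889.


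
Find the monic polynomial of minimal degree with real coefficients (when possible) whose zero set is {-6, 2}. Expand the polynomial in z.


The polynomial is p(z) = ∏_{α ∈ S} (z − α), where S = {-6, 2}.
Expanding the product yields: p(z) = z^2 + 4·z -12.
The resulting polynomial has degree 2 and real coefficients as required.

p(z) = z^2 + 4·z -12.


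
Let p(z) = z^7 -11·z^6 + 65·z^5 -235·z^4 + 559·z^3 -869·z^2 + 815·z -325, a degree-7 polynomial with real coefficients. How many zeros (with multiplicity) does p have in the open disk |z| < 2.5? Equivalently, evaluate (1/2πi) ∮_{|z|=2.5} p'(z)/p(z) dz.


The zeros of p are: (2 + 1i), (2 - 1i), (2 + 3i), (2 - 3i), 1, (1 + 2i), (1 - 2i).
Their magnitudes are: 2.236, 2.236, 3.606, 3.606, 1, 2.236, 2.236.
Zeros with |z| < R = 2.5: (2 + 1i), (2 - 1i), 1, (1 + 2i), (1 - 2i).
Count = 5.
By the argument principle, (1/2πi) ∮_{|z|=R} p'(z)/p(z) dz equals exactly this count.

Number of zeros inside |z| < 2.5: 5.


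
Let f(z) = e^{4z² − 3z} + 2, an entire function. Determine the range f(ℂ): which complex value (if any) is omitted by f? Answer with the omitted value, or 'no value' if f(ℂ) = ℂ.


Little Picard bounds the complement of f(ℂ) to at most one point.
The exponent g(z) = 4z² − 3z is a nonconstant polynomial, hence surjective onto ℂ. So e^{g(z)} takes every value in {e^w : w ∈ ℂ} = ℂ ∖ {0}. Adding 2 shifts the range to ℂ ∖ {2}. f omits exactly 2.

Omitted value: 2.


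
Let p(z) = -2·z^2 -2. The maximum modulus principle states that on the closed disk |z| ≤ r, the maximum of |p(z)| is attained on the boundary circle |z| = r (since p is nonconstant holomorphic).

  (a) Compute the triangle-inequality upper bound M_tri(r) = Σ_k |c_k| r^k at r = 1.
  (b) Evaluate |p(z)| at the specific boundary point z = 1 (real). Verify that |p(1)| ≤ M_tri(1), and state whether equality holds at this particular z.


Coefficients: c_0 = -2, c_1 = 0, c_2 = -2. Radius r = 1.
Part (a). Triangle bound: M_tri(r) = Σ_k |c_k| r^k
  = |-2|·1^0 + |0|·1^1 + |-2|·1^2
  = 2 + 0 + 2 = 4.
This bounds M(r) := max_{|z|=r} |p(z)| from above; equality holds iff all terms c_k z^k can be made to align in phase at a single z on |z|=r.
Part (b). At z = 1 (real, on the circle |z| = r):
  p(1) = (-2)·1^0 + (0)·1^1 + (-2)·1^2 = -4.
  |p(1)| = 4.
Since all nonzero coefficients share the same sign, |p(1)| = 4 = M_tri(1); the triangle bound is attained at z = 1, so in fact M(r) = 4.

M_tri(1) = 4; |p(1)| = 4; equality at z=1: yes.


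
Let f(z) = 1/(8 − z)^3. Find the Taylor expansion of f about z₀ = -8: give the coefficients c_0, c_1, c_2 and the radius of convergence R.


Let w = z − z₀, so z = z₀ + w.
Then 8 − z = 8 − (z₀ + w) = (8 − z₀) − w = 16 − w.
f(z) = 1/(16 − w)^3 = (1/(16)^3) · (1 − w/(16))^{−3}.
By the binomial series (1−u)^{−3} = Σ_{n≥0} C(n+2, 2) u^n for |u|<1, with u = w/(16):
  c_n = C(n+2, 2) / (16)^(n+3).
  c_0 = 1/(16)^3 = 1/4096.
  c_1 = 3/(16)^4 = 3/65536.
  c_2 = 6/(16)^5 = 3/524288.
The series is valid for |w/d| < 1, i.e. |z − z₀| < |d|.
Radius of convergence: R = |8 − z₀| = |16| = 16 (distance from z₀ to the singularity z = 8).

c_0 = 1/4096, c_1 = 3/65536, c_2 = 3/524288; R = 16.


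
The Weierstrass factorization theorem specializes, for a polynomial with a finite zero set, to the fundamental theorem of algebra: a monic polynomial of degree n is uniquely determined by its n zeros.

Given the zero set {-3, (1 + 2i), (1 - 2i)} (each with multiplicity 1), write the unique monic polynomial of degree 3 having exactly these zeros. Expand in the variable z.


The polynomial is p(z) = ∏_{α ∈ S} (z − α), where S = {-3, (1 + 2i), (1 - 2i)}.
Expanding the product yields: p(z) = z^3 + z^2 -z + 15.
Note conjugate pairs combine to real quadratics: (z − (1+2i))(z − (1−2i)) = z² − 2z + 5.
The resulting polynomial has degree 3 and real coefficients as required.

p(z) = z^3 + z^2 -z + 15.


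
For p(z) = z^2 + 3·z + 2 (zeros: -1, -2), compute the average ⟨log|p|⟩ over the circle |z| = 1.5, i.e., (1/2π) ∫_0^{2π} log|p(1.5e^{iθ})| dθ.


Zeros: -2, -1; r = 1.5.
Inside |z| < r: -1. Outside (|z| ≥ r): -2.
p(0) = 2, so log|p(0)| = log(2) = 0.6931.
Apply Jensen: I(r) = log|p(0)| + Σ_k log(r/|z_k|), summed over zeros inside |z| < r.
  log(r/|z_k|) for z_k = -1: log(1.5/1) = 0.4055
  Outside zeros (-2) contribute nothing to the Jensen sum.
Sum over inside zeros: 0.4055.
I(r) = log|p(0)| + (inside sum) = 0.6931 + 0.4055 = 1.0986.
Note: since some zeros are outside |z| ≤ r, the simplified n·log(r) form does NOT apply — only the inside zeros contribute.

I(r) ≈ 1.0986.


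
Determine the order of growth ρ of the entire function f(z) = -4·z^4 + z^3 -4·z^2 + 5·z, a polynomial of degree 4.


|f(z)| ≤ Σ|c_k|·r^k = O(r^4) as r → ∞. Polynomial growth is O(e^{r^ε}) for every ε > 0 (since r^4/e^{r^ε} → 0), so ρ ≤ ε for all ε > 0, i.e. ρ = 0. Every nonconstant polynomial has order 0.
Therefore ρ = 0.

Order ρ = 0.


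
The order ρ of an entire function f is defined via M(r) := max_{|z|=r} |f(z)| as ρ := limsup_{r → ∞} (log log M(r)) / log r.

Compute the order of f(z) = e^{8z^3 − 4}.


|e^{8z^3 − 4}| = e^{Re(8·z^3) + -4} ≤ e^{8|z|^3 + -4} = e^{8r^3 + -4} on |z| = r, so ρ ≤ 3. Choosing z on |z|=r so that 8·z^3 is real positive (always possible by picking arg z appropriately) gives |f(z)| = e^{8r^3 + -4}, matching the bound. The additive constant -4 does not affect log log M(r) ~ 3·log r. Hence ρ = 3.
Therefore ρ = 3.

Order ρ = 3.


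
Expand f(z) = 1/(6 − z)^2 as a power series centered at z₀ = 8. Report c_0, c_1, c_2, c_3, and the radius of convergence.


Let w = z − z₀, so z = z₀ + w.
Then 6 − z = 6 − (z₀ + w) = (6 − z₀) − w = -2 − w.
f(z) = 1/(-2 − w)^2 = (1/(-2)^2) · (1 − w/(-2))^{−2}.
By the binomial series (1−u)^{−2} = Σ_{n≥0} C(n+1, 1) u^n for |u|<1, with u = w/(-2):
  c_n = C(n+1, 1) / (-2)^(n+2).
  c_0 = 1/(-2)^2 = 1/4.
  c_1 = 2/(-2)^3 = -1/4.
  c_2 = 3/(-2)^4 = 3/16.
  c_3 = 4/(-2)^5 = -1/8.
The series is valid for |w/d| < 1, i.e. |z − z₀| < |d|.
Radius of convergence: R = |6 − z₀| = |-2| = 2 (distance from z₀ to the singularity z = 6).

c_0 = 1/4, c_1 = -1/4, c_2 = 3/16, c_3 = -1/8; R = 2.


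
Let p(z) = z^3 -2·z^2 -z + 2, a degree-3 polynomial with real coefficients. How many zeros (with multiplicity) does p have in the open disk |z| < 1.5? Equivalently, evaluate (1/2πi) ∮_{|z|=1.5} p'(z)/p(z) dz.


The zeros of p are: 2, 1, -1.
Their magnitudes are: 2, 1, 1.
Zeros with |z| < R = 1.5: 1, -1.
Count = 2.
By the argument principle, (1/2πi) ∮_{|z|=R} p'(z)/p(z) dz equals exactly this count.

Number of zeros inside |z| < 1.5: 2.


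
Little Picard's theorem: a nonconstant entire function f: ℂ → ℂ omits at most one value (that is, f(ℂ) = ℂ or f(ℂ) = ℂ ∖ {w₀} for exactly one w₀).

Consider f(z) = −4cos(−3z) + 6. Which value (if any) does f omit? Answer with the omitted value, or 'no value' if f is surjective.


Little Picard bounds the complement of f(ℂ) to at most one point.
cos is entire and surjective onto ℂ: for every w ∈ ℂ, cos(ζ) = w has a solution ζ ∈ ℂ (e.g., via the complex inverse arccos). With ζ = −3z this gives z = ζ/(-3). Then -4·cos(−3z) takes every value in -4·ℂ = ℂ, and adding 6 is a bijection of ℂ. So f is surjective and omits no value. (Note: only on the real line is cos bounded by [−1, 1].)

Omitted value: no value.


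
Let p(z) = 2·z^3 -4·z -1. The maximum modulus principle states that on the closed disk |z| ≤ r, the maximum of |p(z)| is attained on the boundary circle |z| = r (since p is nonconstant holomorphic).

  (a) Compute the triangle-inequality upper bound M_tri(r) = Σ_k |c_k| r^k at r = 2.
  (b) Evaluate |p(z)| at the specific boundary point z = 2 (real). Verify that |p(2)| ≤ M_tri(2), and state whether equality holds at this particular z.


Coefficients: c_0 = -1, c_1 = -4, c_2 = 0, c_3 = 2. Radius r = 2.
Part (a). Triangle bound: M_tri(r) = Σ_k |c_k| r^k
  = |-1|·2^0 + |-4|·2^1 + |0|·2^2 + |2|·2^3
  = 1 + 8 + 0 + 16 = 25.
This bounds M(r) := max_{|z|=r} |p(z)| from above; equality holds iff all terms c_k z^k can be made to align in phase at a single z on |z|=r.
Part (b). At z = 2 (real, on the circle |z| = r):
  p(2) = (-1)·2^0 + (-4)·2^1 + (0)·2^2 + (2)·2^3 = 7.
  |p(2)| = 7.
Check: |p(2)| = 7 ≤ 25 = M_tri(2). ✓ Equality does not hold at z = 2 (the coefficients have mixed signs, so the terms do not all align in phase there).

M_tri(2) = 25; |p(2)| = 7; equality at z=2: no.


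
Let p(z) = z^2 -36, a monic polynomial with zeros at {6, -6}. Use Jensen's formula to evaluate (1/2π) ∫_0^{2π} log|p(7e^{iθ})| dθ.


Zeros: -6, 6; r = 7.
Inside |z| < r: -6, 6. Outside (|z| ≥ r): ∅.
p(0) = -36, so log|p(0)| = log(36) = 3.5835.
Apply Jensen: I(r) = log|p(0)| + Σ_k log(r/|z_k|), summed over zeros inside |z| < r.
  log(r/|z_k|) for z_k = 6: log(7/6) = 0.1542
  log(r/|z_k|) for z_k = -6: log(7/6) = 0.1542
Sum over inside zeros: 0.3083.
I(r) = log|p(0)| + (inside sum) = 3.5835 + 0.3083 = 3.8918.
Closed form (all zeros inside, monic): I(r) = n·log(r) = 2·log(7) = 3.8918. ✓

I(r) ≈ 3.8918.


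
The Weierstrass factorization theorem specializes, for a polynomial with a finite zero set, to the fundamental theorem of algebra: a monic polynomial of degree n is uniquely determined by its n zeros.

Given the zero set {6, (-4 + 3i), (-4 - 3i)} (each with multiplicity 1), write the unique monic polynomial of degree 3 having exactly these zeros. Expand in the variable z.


The polynomial is p(z) = ∏_{α ∈ S} (z − α), where S = {6, (-4 + 3i), (-4 - 3i)}.
Expanding the product yields: p(z) = z^3 + 2·z^2 -23·z -150.
Note conjugate pairs combine to real quadratics: (z − (-4+3i))(z − (-4−3i)) = z² + 8z + 25.
The resulting polynomial has degree 3 and real coefficients as required.

p(z) = z^3 + 2·z^2 -23·z -150.


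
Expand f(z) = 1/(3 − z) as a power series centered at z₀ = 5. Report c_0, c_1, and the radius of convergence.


Let w = z − z₀, so z = z₀ + w.
Then 3 − z = 3 − (z₀ + w) = (3 − z₀) − w = -2 − w.
f(z) = 1/(-2 − w) = (1/(-2)) · 1/(1 − w/(-2)) = Σ_{n≥0} w^n / (-2)^(n+1).
So c_n = 1/(-2)^(n+1):
  c_0 = 1/(-2)^1 = -1/2.
  c_1 = 1/(-2)^2 = 1/4.
The series is valid for |w/d| < 1, i.e. |z − z₀| < |d|.
Radius of convergence: R = |3 − z₀| = |-2| = 2 (distance from z₀ to the singularity z = 3).

c_0 = -1/2, c_1 = 1/4; R = 2.


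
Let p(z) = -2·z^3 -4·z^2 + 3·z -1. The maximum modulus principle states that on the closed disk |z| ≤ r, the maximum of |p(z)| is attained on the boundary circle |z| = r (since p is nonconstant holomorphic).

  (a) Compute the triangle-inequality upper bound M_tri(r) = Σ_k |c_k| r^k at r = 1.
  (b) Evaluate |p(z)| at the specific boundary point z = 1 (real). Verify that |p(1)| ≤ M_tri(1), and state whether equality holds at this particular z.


Coefficients: c_0 = -1, c_1 = 3, c_2 = -4, c_3 = -2. Radius r = 1.
Part (a). Triangle bound: M_tri(r) = Σ_k |c_k| r^k
  = |-1|·1^0 + |3|·1^1 + |-4|·1^2 + |-2|·1^3
  = 1 + 3 + 4 + 2 = 10.
This bounds M(r) := max_{|z|=r} |p(z)| from above; equality holds iff all terms c_k z^k can be made to align in phase at a single z on |z|=r.
Part (b). At z = 1 (real, on the circle |z| = r):
  p(1) = (-1)·1^0 + (3)·1^1 + (-4)·1^2 + (-2)·1^3 = -4.
  |p(1)| = 4.
Check: |p(1)| = 4 ≤ 10 = M_tri(1). ✓ Equality does not hold at z = 1 (the coefficients have mixed signs, so the terms do not all align in phase there).

M_tri(1) = 10; |p(1)| = 4; equality at z=1: no.


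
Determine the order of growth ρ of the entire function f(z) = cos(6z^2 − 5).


Write cos(w) = (e^{iw} ± e^{−iw})/(2 or 2i), so |cos(w)| ≤ e^{|w|}. With w = 6z^2 − 5, |w| ≤ 6r^2 + 5 on |z|=r, giving M(r) ≤ e^{6r^2 + 5} and ρ ≤ 2. For the lower bound, choose z on |z|=r with 6z^2 purely imaginary of modulus 6r^2; then |cos(6z^2 − 5)| grows like e^{6r^2}/2, so ρ ≥ 2. Hence ρ = 2.
Therefore ρ = 2.

Order ρ = 2.


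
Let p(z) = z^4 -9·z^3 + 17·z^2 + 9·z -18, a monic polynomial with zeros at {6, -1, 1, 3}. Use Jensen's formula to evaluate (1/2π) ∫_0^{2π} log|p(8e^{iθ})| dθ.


Zeros: -1, 1, 3, 6; r = 8.
Inside |z| < r: -1, 1, 3, 6. Outside (|z| ≥ r): ∅.
p(0) = -18, so log|p(0)| = log(18) = 2.8904.
Apply Jensen: I(r) = log|p(0)| + Σ_k log(r/|z_k|), summed over zeros inside |z| < r.
  log(r/|z_k|) for z_k = 6: log(8/6) = 0.2877
  log(r/|z_k|) for z_k = -1: log(8/1) = 2.0794
  log(r/|z_k|) for z_k = 1: log(8/1) = 2.0794
  log(r/|z_k|) for z_k = 3: log(8/3) = 0.9808
Sum over inside zeros: 5.4274.
I(r) = log|p(0)| + (inside sum) = 2.8904 + 5.4274 = 8.3178.
Closed form (all zeros inside, monic): I(r) = n·log(r) = 4·log(8) = 8.3178. ✓

I(r) ≈ 8.3178.
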